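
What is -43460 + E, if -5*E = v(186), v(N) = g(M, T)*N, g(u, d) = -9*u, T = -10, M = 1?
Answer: -215626/5 ≈ -43125.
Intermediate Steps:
v(N) = -9*N (v(N) = (-9*1)*N = -9*N)
E = 1674/5 (E = -(-9)*186/5 = -⅕*(-1674) = 1674/5 ≈ 334.80)
-43460 + E = -43460 + 1674/5 = -215626/5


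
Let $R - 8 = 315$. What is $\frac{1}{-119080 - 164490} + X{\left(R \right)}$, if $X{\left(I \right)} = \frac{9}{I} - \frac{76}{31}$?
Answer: $- \frac{6881970343}{2839386410} \approx -2.4238$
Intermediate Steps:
$R = 323$ ($R = 8 + 315 = 323$)
$X{\left(I \right)} = - \frac{76}{31} + \frac{9}{I}$ ($X{\left(I \right)} = \frac{9}{I} - \frac{76}{31} = - \frac{76}{31} + \frac{9}{I}$)
$\frac{1}{-119080 - 164490} + X{\left(R \right)} = \frac{1}{-119080 - 164490} - \left(\frac{76}{31} - \frac{9}{323}\right) = \frac{1}{-283570} + \left(- \frac{76}{31} + 9 \cdot \frac{1}{323}\right) = - \frac{1}{283570} + \left(- \frac{76}{31} + \frac{9}{323}\right) = - \frac{1}{283570} - \frac{24269}{10013} = - \frac{6881970343}{2839386410}$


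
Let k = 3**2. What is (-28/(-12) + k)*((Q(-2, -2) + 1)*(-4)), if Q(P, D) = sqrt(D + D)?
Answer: -136/3 - 272*I/3 ≈ -45.333 - 90.667*I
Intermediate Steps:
k = 9
Q(P, D) = sqrt(2)*sqrt(D) (Q(P, D) = sqrt(2*D) = sqrt(2)*sqrt(D))
(-28/(-12) + k)*((Q(-2, -2) + 1)*(-4)) = (-28/(-12) + 9)*((sqrt(2)*sqrt(-2) + 1)*(-4)) = (-28*(-1/12) + 9)*((sqrt(2)*(I*sqrt(2)) + 1)*(-4)) = (7/3 + 9)*((2*I + 1)*(-4)) = 34*((1 + 2*I)*(-4))/3 = 34*(-4 - 8*I)/3 = -136/3 - 272*I/3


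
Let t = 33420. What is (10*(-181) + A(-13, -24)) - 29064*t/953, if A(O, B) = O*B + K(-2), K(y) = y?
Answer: -972748380/953 ≈ -1.0207e+6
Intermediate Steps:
A(O, B) = -2 + B*O (A(O, B) = O*B - 2 = B*O - 2 = -2 + B*O)
(10*(-181) + A(-13, -24)) - 29064*t/953 = (10*(-181) + (-2 - 24*(-13))) - 29064/(953/33420) = (-1810 + (-2 + 312)) - 29064/(953*(1/33420)) = (-1810 + 310) - 29064/953/33420 = -1500 - 29064*33420/953 = -1500 - 971318880/953 = -972748380/953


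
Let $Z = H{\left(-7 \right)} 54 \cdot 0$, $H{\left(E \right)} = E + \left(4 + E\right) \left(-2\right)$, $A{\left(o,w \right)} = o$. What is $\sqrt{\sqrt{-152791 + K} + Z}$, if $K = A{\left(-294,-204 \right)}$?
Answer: $\sqrt[4]{153085} \sqrt{i} \approx 13.987 + 13.987 i$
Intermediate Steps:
$H{\left(E \right)} = -8 - E$ ($H{\left(E \right)} = E - \left(8 + 2 E\right) = -8 - E$)
$K = -294$
$Z = 0$ ($Z = \left(-8 - -7\right) 54 \cdot 0 = \left(-8 + 7\right) 54 \cdot 0 = \left(-1\right) 54 \cdot 0 = \left(-54\right) 0 = 0$)
$\sqrt{\sqrt{-152791 + K} + Z} = \sqrt{\sqrt{-152791 - 294} + 0} = \sqrt{\sqrt{-153085} + 0} = \sqrt{i \sqrt{153085} + 0} = \sqrt{i \sqrt{153085}} = \sqrt[4]{153085} \sqrt{i}$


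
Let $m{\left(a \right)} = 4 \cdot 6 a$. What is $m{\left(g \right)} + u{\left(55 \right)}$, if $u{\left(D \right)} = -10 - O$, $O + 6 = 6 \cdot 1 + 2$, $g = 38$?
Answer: $900$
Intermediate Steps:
$O = 2$ ($O = -6 + \left(6 \cdot 1 + 2\right) = -6 + \left(6 + 2\right) = -6 + 8 = 2$)
$u{\left(D \right)} = -12$ ($u{\left(D \right)} = -10 - 2 = -12$)
$m{\left(a \right)} = 24 a$
$m{\left(g \right)} + u{\left(55 \right)} = 24 \cdot 38 - 12 = 912 - 12 = 900$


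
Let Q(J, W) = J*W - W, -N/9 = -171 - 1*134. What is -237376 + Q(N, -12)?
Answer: -270304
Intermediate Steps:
N = 2745 (N = -9*(-171 - 1*134) = -9*(-171 - 134) = -9*(-305) = 2745)
Q(J, W) = -W + J*W
-237376 + Q(N, -12) = -237376 - 12*(-1 + 2745) = -237376 - 12*2744 = -237376 - 32928 = -270304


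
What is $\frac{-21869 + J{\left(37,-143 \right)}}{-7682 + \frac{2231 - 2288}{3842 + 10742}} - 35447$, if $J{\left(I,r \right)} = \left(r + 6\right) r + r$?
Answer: $- \frac{3971246119351}{112034345} \approx -35447.0$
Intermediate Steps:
$J{\left(I,r \right)} = r + r \left(6 + r\right)$ ($J{\left(I,r \right)} = \left(6 + r\right) r + r = r \left(6 + r\right) + r = r + r \left(6 + r\right)$)
$\frac{-21869 + J{\left(37,-143 \right)}}{-7682 + \frac{2231 - 2288}{3842 + 10742}} - 35447 = \frac{-21869 - 143 \left(7 - 143\right)}{-7682 + \frac{2231 - 2288}{3842 + 10742}} - 35447 = \frac{-21869 - -19448}{-7682 - \frac{57}{14584}} - 35447 = \frac{-21869 + 19448}{-7682 - \frac{57}{14584}} - 35447 = - \frac{2421}{-7682 - \frac{57}{14584}} - 35447 = - \frac{2421}{- \frac{112034345}{14584}} - 35447 = \left(-2421\right) \left(- \frac{14584}{112034345}\right) - 35447 = \frac{35307864}{112034345} - 35447 = - \frac{3971246119351}{112034345}$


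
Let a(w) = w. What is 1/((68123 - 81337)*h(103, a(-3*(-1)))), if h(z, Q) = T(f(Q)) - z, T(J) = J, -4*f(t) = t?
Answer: 2/2741905 ≈ 7.2942e-7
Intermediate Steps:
f(t) = -t/4
h(z, Q) = -z - Q/4 (h(z, Q) = -Q/4 - z = -z - Q/4)
1/((68123 - 81337)*h(103, a(-3*(-1)))) = 1/((68123 - 81337)*(-1*103 - (-3)*(-1)/4)) = 1/((-13214)*(-103 - ¼*3)) = -1/(13214*(-103 - ¾)) = -1/(13214*(-415/4)) = -1/13214*(-4/415) = 2/2741905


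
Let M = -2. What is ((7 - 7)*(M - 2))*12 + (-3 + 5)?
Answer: 2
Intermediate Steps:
((7 - 7)*(M - 2))*12 + (-3 + 5) = ((7 - 7)*(-2 - 2))*12 + (-3 + 5) = (0*(-4))*12 + 2 = 0*12 + 2 = 0 + 2 = 2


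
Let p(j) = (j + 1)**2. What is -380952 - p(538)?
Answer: -671473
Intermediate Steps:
p(j) = (1 + j)**2
-380952 - p(538) = -380952 - (1 + 538)**2 = -380952 - 1*539**2 = -380952 - 1*290521 = -380952 - 290521 = -671473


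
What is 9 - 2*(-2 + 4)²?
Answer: 1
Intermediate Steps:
9 - 2*(-2 + 4)² = 9 - 2*2² = 9 - 2*4 = 9 - 8 = 1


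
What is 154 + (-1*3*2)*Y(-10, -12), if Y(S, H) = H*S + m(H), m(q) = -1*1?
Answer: -560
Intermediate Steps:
m(q) = -1
Y(S, H) = -1 + H*S (Y(S, H) = H*S - 1 = -1 + H*S)
154 + (-1*3*2)*Y(-10, -12) = 154 + (-1*3*2)*(-1 - 12*(-10)) = 154 + (-3*2)*(-1 + 120) = 154 - 6*119 = 154 - 714 = -560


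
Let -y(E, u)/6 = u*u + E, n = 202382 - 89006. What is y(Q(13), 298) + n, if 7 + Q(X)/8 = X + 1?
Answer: -419784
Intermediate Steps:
n = 113376
Q(X) = -48 + 8*X (Q(X) = -56 + 8*(X + 1) = -56 + 8*(1 + X) = -56 + (8 + 8*X) = -48 + 8*X)
y(E, u) = -6*E - 6*u² (y(E, u) = -6*(u*u + E) = -6*(u² + E) = -6*(E + u²) = -6*E - 6*u²)
y(Q(13), 298) + n = (-6*(-48 + 8*13) - 6*298²) + 113376 = (-6*(-48 + 104) - 6*88804) + 113376 = (-6*56 - 532824) + 113376 = (-336 - 532824) + 113376 = -533160 + 113376 = -419784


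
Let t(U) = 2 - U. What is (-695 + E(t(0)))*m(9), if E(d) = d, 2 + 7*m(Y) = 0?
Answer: 198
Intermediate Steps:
m(Y) = -2/7 (m(Y) = -2/7 + (1/7)*0 = -2/7 + 0 = -2/7)
(-695 + E(t(0)))*m(9) = (-695 + (2 - 1*0))*(-2/7) = (-695 + (2 + 0))*(-2/7) = (-695 + 2)*(-2/7) = -693*(-2/7) = 198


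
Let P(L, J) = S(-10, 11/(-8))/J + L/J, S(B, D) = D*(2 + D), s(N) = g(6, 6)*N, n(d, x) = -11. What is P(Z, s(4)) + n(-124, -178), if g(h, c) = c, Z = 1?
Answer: -5629/512 ≈ -10.994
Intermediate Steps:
s(N) = 6*N
P(L, J) = -55/(64*J) + L/J (P(L, J) = ((11/(-8))*(2 + 11/(-8)))/J + L/J = ((11*(-⅛))*(2 + 11*(-⅛)))/J + L/J = (-11*(2 - 11/8)/8)/J + L/J = (-11/8*5/8)/J + L/J = -55/(64*J) + L/J)
P(Z, s(4)) + n(-124, -178) = (-55/64 + 1)/((6*4)) - 11 = (9/64)/24 - 11 = (1/24)*(9/64) - 11 = 3/512 - 11 = -5629/512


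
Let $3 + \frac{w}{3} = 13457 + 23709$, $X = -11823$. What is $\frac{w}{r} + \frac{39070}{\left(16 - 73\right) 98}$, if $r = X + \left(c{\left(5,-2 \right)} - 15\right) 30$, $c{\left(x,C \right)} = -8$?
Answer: $- \frac{185276744}{11649603} \approx -15.904$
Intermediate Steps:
$w = 111489$ ($w = -9 + 3 \left(13457 + 23709\right) = -9 + 3 \cdot 37166 = -9 + 111498 = 111489$)
$r = -12513$ ($r = -11823 + \left(-8 - 15\right) 30 = -11823 - 690 = -12513$)
$\frac{w}{r} + \frac{39070}{\left(16 - 73\right) 98} = \frac{111489}{-12513} + \frac{39070}{\left(16 - 73\right) 98} = 111489 \left(- \frac{1}{12513}\right) + \frac{39070}{\left(-57\right) 98} = - \frac{37163}{4171} + \frac{39070}{-5586} = - \frac{37163}{4171} + 39070 \left(- \frac{1}{5586}\right) = - \frac{37163}{4171} - \frac{19535}{2793} = - \frac{185276744}{11649603}$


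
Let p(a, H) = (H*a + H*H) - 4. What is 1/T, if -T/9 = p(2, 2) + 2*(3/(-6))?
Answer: -1/27 ≈ -0.037037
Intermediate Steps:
p(a, H) = -4 + H**2 + H*a (p(a, H) = (H*a + H**2) - 4 = (H**2 + H*a) - 4 = -4 + H**2 + H*a)
T = -27 (T = -9*((-4 + 2**2 + 2*2) + 2*(3/(-6))) = -9*((-4 + 4 + 4) + 2*(3*(-1/6))) = -9*(4 + 2*(-1/2)) = -9*(4 - 1) = -9*3 = -27)
1/T = 1/(-27) = -1/27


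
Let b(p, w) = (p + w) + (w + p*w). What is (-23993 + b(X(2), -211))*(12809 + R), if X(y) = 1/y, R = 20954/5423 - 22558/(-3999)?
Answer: -6816302340725960/21686577 ≈ -3.1431e+8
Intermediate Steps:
R = 206127080/21686577 (R = 20954*(1/5423) - 22558*(-1/3999) = 20954/5423 + 22558/3999 = 206127080/21686577 ≈ 9.5048)
b(p, w) = p + 2*w + p*w
(-23993 + b(X(2), -211))*(12809 + R) = (-23993 + (1/2 + 2*(-211) - 211/2))*(12809 + 206127080/21686577) = (-23993 + (½ - 422 + (½)*(-211)))*(277989491873/21686577) = (-23993 + (½ - 422 - 211/2))*(277989491873/21686577) = (-23993 - 527)*(277989491873/21686577) = -24520*277989491873/21686577 = -6816302340725960/21686577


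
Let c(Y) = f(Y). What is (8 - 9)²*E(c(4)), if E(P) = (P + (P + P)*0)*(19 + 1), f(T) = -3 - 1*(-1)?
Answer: -40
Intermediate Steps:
f(T) = -2 (f(T) = -3 + 1 = -2)
c(Y) = -2
E(P) = 20*P (E(P) = (P + (2*P)*0)*20 = (P + 0)*20 = P*20 = 20*P)
(8 - 9)²*E(c(4)) = (8 - 9)²*(20*(-2)) = (-1)²*(-40) = 1*(-40) = -40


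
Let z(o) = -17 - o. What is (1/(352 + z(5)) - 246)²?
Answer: 6590030041/108900 ≈ 60515.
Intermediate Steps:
(1/(352 + z(5)) - 246)² = (1/(352 + (-17 - 1*5)) - 246)² = (1/(352 + (-17 - 5)) - 246)² = (1/(352 - 22) - 246)² = (1/330 - 246)² = (-81179/330)² = 6590030041/108900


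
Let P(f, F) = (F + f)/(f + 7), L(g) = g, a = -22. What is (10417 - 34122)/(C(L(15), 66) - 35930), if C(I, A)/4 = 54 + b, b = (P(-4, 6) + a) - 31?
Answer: 14223/21554 ≈ 0.65988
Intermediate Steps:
P(f, F) = (F + f)/(7 + f)
b = -157/3 (b = ((6 - 4)/(7 - 4) - 22) - 31 = (2/3 - 22) - 31 = ((⅓)*2 - 22) - 31 = (⅔ - 22) - 31 = -64/3 - 31 = -157/3 ≈ -52.333)
C(I, A) = 20/3 (C(I, A) = 4*(54 - 157/3) = 4*(5/3) = 20/3)
(10417 - 34122)/(C(L(15), 66) - 35930) = (10417 - 34122)/(20/3 - 35930) = -23705/(-107770/3) = -23705*(-3/107770) = 14223/21554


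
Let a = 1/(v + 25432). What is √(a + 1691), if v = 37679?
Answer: √6735250223922/63111 ≈ 41.122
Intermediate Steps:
a = 1/63111 (a = 1/(37679 + 25432) = 1/63111 ≈ 1.5845e-5)
√(a + 1691) = √(1/63111 + 1691) = √(106720702/63111) = √6735250223922/63111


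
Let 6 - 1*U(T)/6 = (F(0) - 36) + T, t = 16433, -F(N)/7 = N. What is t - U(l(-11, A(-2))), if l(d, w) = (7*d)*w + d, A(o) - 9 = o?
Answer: 12881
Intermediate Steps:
F(N) = -7*N
A(o) = 9 + o
l(d, w) = d + 7*d*w (l(d, w) = 7*d*w + d = d + 7*d*w)
U(T) = 252 - 6*T (U(T) = 36 - 6*((-7*0 - 36) + T) = 36 - 6*((0 - 36) + T) = 36 - 6*(-36 + T) = 36 + (216 - 6*T) = 252 - 6*T)
t - U(l(-11, A(-2))) = 16433 - (252 - (-66)*(1 + 7*(9 - 2))) = 16433 - (252 - (-66)*(1 + 7*7)) = 16433 - (252 - (-66)*(1 + 49)) = 16433 - (252 - (-66)*50) = 16433 - (252 - 6*(-550)) = 16433 - (252 + 3300) = 16433 - 1*3552 = 16433 - 3552 = 12881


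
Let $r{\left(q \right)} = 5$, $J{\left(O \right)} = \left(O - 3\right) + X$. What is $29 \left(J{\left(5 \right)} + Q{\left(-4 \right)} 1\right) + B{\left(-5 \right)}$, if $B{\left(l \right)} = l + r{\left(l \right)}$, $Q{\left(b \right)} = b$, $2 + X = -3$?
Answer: $-203$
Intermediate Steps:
$X = -5$ ($X = -2 - 3 = -5$)
$J{\left(O \right)} = -8 + O$ ($J{\left(O \right)} = \left(O - 3\right) - 5 = \left(-3 + O\right) - 5 = -8 + O$)
$B{\left(l \right)} = 5 + l$ ($B{\left(l \right)} = l + 5 = 5 + l$)
$29 \left(J{\left(5 \right)} + Q{\left(-4 \right)} 1\right) + B{\left(-5 \right)} = 29 \left(\left(-8 + 5\right) - 4\right) + \left(5 - 5\right) = 29 \left(-3 - 4\right) + 0 = 29 \left(-7\right) + 0 = -203 + 0 = -203$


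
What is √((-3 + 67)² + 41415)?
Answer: √45511 ≈ 213.33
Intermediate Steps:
√((-3 + 67)² + 41415) = √(64² + 41415) = √(4096 + 41415) = √45511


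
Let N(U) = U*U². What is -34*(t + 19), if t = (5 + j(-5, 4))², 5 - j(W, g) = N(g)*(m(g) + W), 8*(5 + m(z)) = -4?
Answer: -15814862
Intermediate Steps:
N(U) = U³
m(z) = -11/2 (m(z) = -5 + (⅛)*(-4) = -5 - ½ = -11/2)
j(W, g) = 5 - g³*(-11/2 + W)
t = 465124 (t = (5 + (5 + (11/2)*4³ - 1*(-5)*4³))² = (5 + (5 + (11/2)*64 - 1*(-5)*64))² = (5 + (5 + 352 + 320))² = (5 + 677)² = 682² = 465124)
-34*(t + 19) = -34*(465124 + 19) = -34*465143 = -15814862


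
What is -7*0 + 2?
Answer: 2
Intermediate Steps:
-7*0 + 2 = 0 + 2 = 2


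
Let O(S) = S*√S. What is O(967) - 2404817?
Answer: -2404817 + 967*√967 ≈ -2.3747e+6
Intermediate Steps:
O(S) = S^(3/2)
O(967) - 2404817 = 967^(3/2) - 2404817 = 967*√967 - 2404817 = -2404817 + 967*√967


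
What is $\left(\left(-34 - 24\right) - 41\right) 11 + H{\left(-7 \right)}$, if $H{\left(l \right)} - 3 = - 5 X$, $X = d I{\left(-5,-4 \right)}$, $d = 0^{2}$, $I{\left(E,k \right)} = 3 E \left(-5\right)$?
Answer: $-1086$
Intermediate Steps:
$I{\left(E,k \right)} = - 15 E$
$d = 0$
$X = 0$ ($X = 0 \left(\left(-15\right) \left(-5\right)\right) = 0 \cdot 75 = 0$)
$H{\left(l \right)} = 3$ ($H{\left(l \right)} = 3 - 0 = 3 + 0 = 3$)
$\left(\left(-34 - 24\right) - 41\right) 11 + H{\left(-7 \right)} = \left(\left(-34 - 24\right) - 41\right) 11 + 3 = \left(-58 - 41\right) 11 + 3 = \left(-99\right) 11 + 3 = -1089 + 3 = -1086$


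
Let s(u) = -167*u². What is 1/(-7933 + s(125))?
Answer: -1/2617308 ≈ -3.8207e-7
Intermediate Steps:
1/(-7933 + s(125)) = 1/(-7933 - 167*125²) = 1/(-7933 - 167*15625) = 1/(-7933 - 2609375) = 1/(-2617308) = -1/2617308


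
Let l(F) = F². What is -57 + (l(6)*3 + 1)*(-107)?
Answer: -11720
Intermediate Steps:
-57 + (l(6)*3 + 1)*(-107) = -57 + (6²*3 + 1)*(-107) = -57 + (36*3 + 1)*(-107) = -57 + (108 + 1)*(-107) = -57 + 109*(-107) = -57 - 11663 = -11720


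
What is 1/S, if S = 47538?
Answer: 1/47538 ≈ 2.1036e-5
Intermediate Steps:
1/S = 1/47538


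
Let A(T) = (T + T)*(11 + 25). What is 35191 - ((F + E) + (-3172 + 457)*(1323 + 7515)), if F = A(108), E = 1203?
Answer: 24021382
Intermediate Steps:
A(T) = 72*T (A(T) = (2*T)*36 = 72*T)
F = 7776 (F = 72*108 = 7776)
35191 - ((F + E) + (-3172 + 457)*(1323 + 7515)) = 35191 - ((7776 + 1203) + (-3172 + 457)*(1323 + 7515)) = 35191 - (8979 - 2715*8838) = 35191 - (8979 - 23995170) = 35191 - 1*(-23986191) = 35191 + 23986191 = 24021382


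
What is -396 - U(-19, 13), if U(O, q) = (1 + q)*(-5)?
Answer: -326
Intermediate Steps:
U(O, q) = -5 - 5*q
-396 - U(-19, 13) = -396 - (-5 - 5*13) = -396 - (-5 - 65) = -396 - 1*(-70) = -396 + 70 = -326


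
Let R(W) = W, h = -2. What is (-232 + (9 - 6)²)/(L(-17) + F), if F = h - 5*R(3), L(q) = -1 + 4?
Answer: 223/14 ≈ 15.929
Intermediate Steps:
L(q) = 3
F = -17 (F = -2 - 5*3 = -2 - 15 = -17)
(-232 + (9 - 6)²)/(L(-17) + F) = (-232 + (9 - 6)²)/(3 - 17) = (-232 + 3²)/(-14) = (-232 + 9)*(-1/14) = -223*(-1/14) = 223/14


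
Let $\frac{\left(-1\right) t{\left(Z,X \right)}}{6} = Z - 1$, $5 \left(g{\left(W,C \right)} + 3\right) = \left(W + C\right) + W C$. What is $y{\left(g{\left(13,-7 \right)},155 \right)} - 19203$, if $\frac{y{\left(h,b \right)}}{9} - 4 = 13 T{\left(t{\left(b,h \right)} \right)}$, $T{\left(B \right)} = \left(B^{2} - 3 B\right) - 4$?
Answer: $100196481$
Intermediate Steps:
$g{\left(W,C \right)} = -3 + \frac{C}{5} + \frac{W}{5} + \frac{C W}{5}$ ($g{\left(W,C \right)} = -3 + \frac{\left(W + C\right) + W C}{5} = -3 + \frac{\left(C + W\right) + C W}{5} = -3 + \frac{C + W + C W}{5} = -3 + \left(\frac{C}{5} + \frac{W}{5} + \frac{C W}{5}\right) = -3 + \frac{C}{5} + \frac{W}{5} + \frac{C W}{5}$)
$t{\left(Z,X \right)} = 6 - 6 Z$ ($t{\left(Z,X \right)} = - 6 \left(Z - 1\right) = - 6 \left(-1 + Z\right) = 6 - 6 Z$)
$T{\left(B \right)} = -4 + B^{2} - 3 B$
$y{\left(h,b \right)} = -2538 + 117 \left(6 - 6 b\right)^{2} + 2106 b$ ($y{\left(h,b \right)} = 36 + 9 \cdot 13 \left(-4 + \left(6 - 6 b\right)^{2} - 3 \left(6 - 6 b\right)\right) = 36 + 9 \cdot 13 \left(-4 + \left(6 - 6 b\right)^{2} + \left(-18 + 18 b\right)\right) = 36 + 9 \cdot 13 \left(-22 + \left(6 - 6 b\right)^{2} + 18 b\right) = 36 + 9 \left(-286 + 13 \left(6 - 6 b\right)^{2} + 234 b\right) = 36 + \left(-2574 + 117 \left(6 - 6 b\right)^{2} + 2106 b\right) = -2538 + 117 \left(6 - 6 b\right)^{2} + 2106 b$)
$y{\left(g{\left(13,-7 \right)},155 \right)} - 19203 = \left(1674 - 979290 + 4212 \cdot 155^{2}\right) - 19203 = \left(1674 - 979290 + 4212 \cdot 24025\right) - 19203 = \left(1674 - 979290 + 101193300\right) - 19203 = 100215684 - 19203 = 100196481$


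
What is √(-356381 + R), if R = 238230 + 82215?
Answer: 4*I*√2246 ≈ 189.57*I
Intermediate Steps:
R = 320445
√(-356381 + R) = √(-356381 + 320445) = √(-35936) = 4*I*√2246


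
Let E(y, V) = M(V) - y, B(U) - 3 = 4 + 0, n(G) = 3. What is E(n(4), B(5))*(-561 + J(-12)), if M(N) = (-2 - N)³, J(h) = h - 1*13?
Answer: 428952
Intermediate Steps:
J(h) = -13 + h (J(h) = h - 13 = -13 + h)
B(U) = 7 (B(U) = 3 + (4 + 0) = 3 + 4 = 7)
E(y, V) = -y - (2 + V)³ (E(y, V) = -(2 + V)³ - y = -y - (2 + V)³)
E(n(4), B(5))*(-561 + J(-12)) = (-1*3 - (2 + 7)³)*(-561 + (-13 - 12)) = (-3 - 1*9³)*(-561 - 25) = (-3 - 1*729)*(-586) = (-3 - 729)*(-586) = -732*(-586) = 428952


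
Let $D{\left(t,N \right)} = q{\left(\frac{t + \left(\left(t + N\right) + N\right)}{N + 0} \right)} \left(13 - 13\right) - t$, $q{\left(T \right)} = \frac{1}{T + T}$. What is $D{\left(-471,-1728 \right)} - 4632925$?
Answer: $-4632454$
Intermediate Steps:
$q{\left(T \right)} = \frac{1}{2 T}$
$D{\left(t,N \right)} = - t$ ($D{\left(t,N \right)} = \frac{1}{2 \frac{t + \left(\left(t + N\right) + N\right)}{N + 0}} \left(13 - 13\right) - t = \frac{1}{2 \frac{t + \left(\left(N + t\right) + N\right)}{N}} 0 - t = \frac{1}{2 \frac{t + \left(t + 2 N\right)}{N}} 0 - t = \frac{1}{2 \frac{2 N + 2 t}{N}} 0 - t = \frac{N \frac{1}{2 N + 2 t}}{2} \cdot 0 - t = \frac{N}{2 \left(2 N + 2 t\right)} 0 - t = 0 - t = - t$)
$D{\left(-471,-1728 \right)} - 4632925 = \left(-1\right) \left(-471\right) - 4632925 = 471 - 4632925 = -4632454$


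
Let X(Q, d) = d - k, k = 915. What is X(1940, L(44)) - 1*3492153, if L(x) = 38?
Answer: -3493030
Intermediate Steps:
X(Q, d) = -915 + d (X(Q, d) = d - 1*915 = d - 915 = -915 + d)
X(1940, L(44)) - 1*3492153 = (-915 + 38) - 1*3492153 = -877 - 3492153 = -3493030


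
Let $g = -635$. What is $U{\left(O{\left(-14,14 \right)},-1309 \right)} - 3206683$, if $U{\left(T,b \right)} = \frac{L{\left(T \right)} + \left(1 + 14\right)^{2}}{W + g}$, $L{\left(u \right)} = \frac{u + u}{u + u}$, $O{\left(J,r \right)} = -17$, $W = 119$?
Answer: $- \frac{827324327}{258} \approx -3.2067 \cdot 10^{6}$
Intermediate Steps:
$L{\left(u \right)} = 1$ ($L{\left(u \right)} = \frac{2 u}{2 u} = 2 u \frac{1}{2 u} = 1$)
$U{\left(T,b \right)} = - \frac{113}{258}$ ($U{\left(T,b \right)} = \frac{1 + \left(1 + 14\right)^{2}}{119 - 635} = \frac{1 + 15^{2}}{-516} = \left(1 + 225\right) \left(- \frac{1}{516}\right) = 226 \left(- \frac{1}{516}\right) = - \frac{113}{258}$)
$U{\left(O{\left(-14,14 \right)},-1309 \right)} - 3206683 = - \frac{113}{258} - 3206683 = - \frac{827324327}{258}$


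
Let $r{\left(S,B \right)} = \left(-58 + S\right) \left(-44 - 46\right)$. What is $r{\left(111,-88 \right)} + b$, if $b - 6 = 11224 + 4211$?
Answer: $10671$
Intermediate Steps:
$r{\left(S,B \right)} = 5220 - 90 S$ ($r{\left(S,B \right)} = \left(-58 + S\right) \left(-90\right) = 5220 - 90 S$)
$b = 15441$ ($b = 6 + \left(11224 + 4211\right) = 6 + 15435 = 15441$)
$r{\left(111,-88 \right)} + b = \left(5220 - 9990\right) + 15441 = -4770 + 15441 = 10671$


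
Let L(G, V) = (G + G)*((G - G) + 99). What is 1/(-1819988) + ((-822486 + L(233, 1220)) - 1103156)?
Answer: -3420682005905/1819988 ≈ -1.8795e+6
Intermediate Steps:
L(G, V) = 198*G (L(G, V) = (2*G)*(0 + 99) = (2*G)*99 = 198*G)
1/(-1819988) + ((-822486 + L(233, 1220)) - 1103156) = 1/(-1819988) + ((-822486 + 198*233) - 1103156) = -1/1819988 + ((-822486 + 46134) - 1103156) = -1/1819988 + (-776352 - 1103156) = -1/1819988 - 1879508 = -3420682005905/1819988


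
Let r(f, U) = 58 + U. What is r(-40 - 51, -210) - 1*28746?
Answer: -28898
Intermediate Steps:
r(-40 - 51, -210) - 1*28746 = (58 - 210) - 1*28746 = -152 - 28746 = -28898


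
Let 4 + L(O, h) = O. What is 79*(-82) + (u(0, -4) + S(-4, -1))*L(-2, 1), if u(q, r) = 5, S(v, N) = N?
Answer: -6502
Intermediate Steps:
L(O, h) = -4 + O
79*(-82) + (u(0, -4) + S(-4, -1))*L(-2, 1) = 79*(-82) + (5 - 1)*(-4 - 2) = -6478 + 4*(-6) = -6478 - 24 = -6502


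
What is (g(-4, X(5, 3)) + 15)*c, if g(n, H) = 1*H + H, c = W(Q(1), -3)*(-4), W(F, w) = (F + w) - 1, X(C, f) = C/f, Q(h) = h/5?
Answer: 836/3 ≈ 278.67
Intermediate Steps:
Q(h) = h/5 (Q(h) = h*(1/5) = h/5)
W(F, w) = -1 + F + w
c = 76/5 (c = (-1 + (1/5)*1 - 3)*(-4) = (-1 + 1/5 - 3)*(-4) = -19/5*(-4) = 76/5 ≈ 15.200)
g(n, H) = 2*H (g(n, H) = H + H = 2*H)
(g(-4, X(5, 3)) + 15)*c = (2*(5/3) + 15)*(76/5) = (10/3 + 15)*(76/5) = (55/3)*(76/5) = 836/3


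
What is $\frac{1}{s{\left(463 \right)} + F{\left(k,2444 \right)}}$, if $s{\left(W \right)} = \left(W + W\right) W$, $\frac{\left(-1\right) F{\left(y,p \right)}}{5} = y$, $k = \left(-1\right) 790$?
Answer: $\frac{1}{432688} \approx 2.3111 \cdot 10^{-6}$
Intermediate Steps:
$k = -790$
$F{\left(y,p \right)} = - 5 y$
$s{\left(W \right)} = 2 W^{2}$ ($s{\left(W \right)} = 2 W W = 2 W^{2}$)
$\frac{1}{s{\left(463 \right)} + F{\left(k,2444 \right)}} = \frac{1}{2 \cdot 463^{2} - -3950} = \frac{1}{2 \cdot 214369 + 3950} = \frac{1}{428738 + 3950} = \frac{1}{432688}$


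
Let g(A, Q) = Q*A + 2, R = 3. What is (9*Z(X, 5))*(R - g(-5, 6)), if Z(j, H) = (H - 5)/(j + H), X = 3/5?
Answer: 0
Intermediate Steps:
X = 3/5 (X = 3*(1/5) = 3/5 ≈ 0.60000)
g(A, Q) = 2 + A*Q (g(A, Q) = A*Q + 2 = 2 + A*Q)
Z(j, H) = (-5 + H)/(H + j)
(9*Z(X, 5))*(R - g(-5, 6)) = (9*((-5 + 5)/(5 + 3/5)))*(3 - (2 - 5*6)) = (9*(0/(28/5)))*(3 - (2 - 30)) = (9*((5/28)*0))*(3 - 1*(-28)) = (9*0)*(3 + 28) = 0*31 = 0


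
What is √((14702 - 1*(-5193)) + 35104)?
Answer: 9*√679 ≈ 234.52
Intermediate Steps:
√((14702 - 1*(-5193)) + 35104) = √((14702 + 5193) + 35104) = √(19895 + 35104) = √54999 = 9*√679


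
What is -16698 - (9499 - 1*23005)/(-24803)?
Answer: -414174000/24803 ≈ -16699.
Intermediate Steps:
-16698 - (9499 - 1*23005)/(-24803) = -16698 - (9499 - 23005)*(-1)/24803 = -16698 - (-13506)*(-1)/24803 = -16698 - 1*13506/24803 = -16698 - 13506/24803 = -414174000/24803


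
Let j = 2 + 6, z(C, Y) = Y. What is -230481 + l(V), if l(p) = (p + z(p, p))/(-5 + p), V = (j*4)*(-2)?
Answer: -15903061/69 ≈ -2.3048e+5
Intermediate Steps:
j = 8
V = -64 (V = (8*4)*(-2) = 32*(-2) = -64)
l(p) = 2*p/(-5 + p) (l(p) = (p + p)/(-5 + p) = (2*p)/(-5 + p) = 2*p/(-5 + p))
-230481 + l(V) = -230481 + 2*(-64)/(-5 - 64) = -230481 + 2*(-64)/(-69) = -230481 + 2*(-64)*(-1/69) = -230481 + 128/69 = -15903061/69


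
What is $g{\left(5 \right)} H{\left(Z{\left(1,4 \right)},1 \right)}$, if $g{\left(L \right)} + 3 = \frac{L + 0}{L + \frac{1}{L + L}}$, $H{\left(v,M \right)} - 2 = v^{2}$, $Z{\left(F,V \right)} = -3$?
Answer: $- \frac{1133}{51} \approx -22.216$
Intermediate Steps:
$H{\left(v,M \right)} = 2 + v^{2}$
$g{\left(L \right)} = -3 + \frac{L}{L + \frac{1}{2 L}}$ ($g{\left(L \right)} = -3 + \frac{L + 0}{L + \frac{1}{L + L}} = -3 + \frac{L}{L + \frac{1}{2 L}}$)
$g{\left(5 \right)} H{\left(Z{\left(1,4 \right)},1 \right)} = \frac{-3 - 4 \cdot 5^{2}}{1 + 2 \cdot 5^{2}} \left(2 + \left(-3\right)^{2}\right) = \frac{-3 - 100}{1 + 2 \cdot 25} \left(2 + 9\right) = \frac{-3 - 100}{1 + 50} \cdot 11 = \frac{1}{51} \left(-103\right) 11 = \left(- \frac{103}{51}\right) 11 = - \frac{1133}{51}$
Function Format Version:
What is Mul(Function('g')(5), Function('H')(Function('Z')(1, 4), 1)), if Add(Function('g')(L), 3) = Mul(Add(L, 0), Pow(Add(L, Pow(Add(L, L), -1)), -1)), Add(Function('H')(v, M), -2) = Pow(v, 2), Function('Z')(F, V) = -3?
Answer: Rational(-1133, 51) ≈ -22.216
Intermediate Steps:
Function('H')(v, M) = Add(2, Pow(v, 2))
Function('g')(L) = Add(-3, Mul(L, Pow(Add(L, Mul(Rational(1, 2), Pow(L, -1))), -1))) (Function('g')(L) = Add(-3, Mul(Add(L, 0), Pow(Add(L, Pow(Add(L, L), -1)), -1))) = Add(-3, Mul(L, Pow(Add(L, Pow(Mul(2, L), -1)), -1))) = Add(-3, Mul(L, Pow(Add(L, Mul(Rational(1, 2), Pow(L, -1))), -1))))
Mul(Function('g')(5), Function('H')(Function('Z')(1, 4), 1)) = Mul(Mul(Pow(Add(1, Mul(2, Pow(5, 2))), -1), Add(-3, Mul(-4, Pow(5, 2)))), Add(2, Pow(-3, 2))) = Mul(Mul(Pow(Add(1, Mul(2, 25)), -1), Add(-3, Mul(-4, 25))), Add(2, 9)) = Mul(Mul(Pow(Add(1, 50), -1), Add(-3, -100)), 11) = Mul(Mul(Pow(51, -1), -103), 11) = Mul(Mul(Rational(1, 51), -103), 11) = Mul(Rational(-103, 51), 11) = Rational(-1133, 51)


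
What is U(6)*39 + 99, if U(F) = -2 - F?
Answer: -213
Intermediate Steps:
U(6)*39 + 99 = (-2 - 1*6)*39 + 99 = (-2 - 6)*39 + 99 = -8*39 + 99 = -312 + 99 = -213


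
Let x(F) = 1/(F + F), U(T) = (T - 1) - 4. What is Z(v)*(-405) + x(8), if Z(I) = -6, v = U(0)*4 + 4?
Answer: 38881/16 ≈ 2430.1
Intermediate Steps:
U(T) = -5 + T (U(T) = (-1 + T) - 4 = -5 + T)
x(F) = 1/(2*F)
v = -16 (v = (-5 + 0)*4 + 4 = -5*4 + 4 = -20 + 4 = -16)
Z(v)*(-405) + x(8) = -6*(-405) + (½)/8 = 2430 + (½)*(⅛) = 2430 + 1/16 = 38881/16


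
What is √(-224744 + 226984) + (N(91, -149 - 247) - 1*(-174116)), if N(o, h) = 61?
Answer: 174177 + 8*√35 ≈ 1.7422e+5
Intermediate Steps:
√(-224744 + 226984) + (N(91, -149 - 247) - 1*(-174116)) = √(-224744 + 226984) + (61 - 1*(-174116)) = √2240 + (61 + 174116) = 8*√35 + 174177 = 174177 + 8*√35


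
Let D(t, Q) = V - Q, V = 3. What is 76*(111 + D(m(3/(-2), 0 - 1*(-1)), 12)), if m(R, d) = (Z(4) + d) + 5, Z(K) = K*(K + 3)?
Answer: 7752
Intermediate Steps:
Z(K) = K*(3 + K)
m(R, d) = 33 + d (m(R, d) = (4*(3 + 4) + d) + 5 = (4*7 + d) + 5 = (28 + d) + 5 = 33 + d)
D(t, Q) = 3 - Q
76*(111 + D(m(3/(-2), 0 - 1*(-1)), 12)) = 76*(111 + (3 - 1*12)) = 76*(111 + (3 - 12)) = 76*(111 - 9) = 76*102 = 7752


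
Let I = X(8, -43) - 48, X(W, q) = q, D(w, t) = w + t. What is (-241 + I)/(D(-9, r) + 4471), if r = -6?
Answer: -83/1114 ≈ -0.074506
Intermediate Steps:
D(w, t) = t + w
I = -91 (I = -43 - 48 = -91)
(-241 + I)/(D(-9, r) + 4471) = (-241 - 91)/((-6 - 9) + 4471) = -332/(-15 + 4471) = -332/4456 = -332*1/4456 = -83/1114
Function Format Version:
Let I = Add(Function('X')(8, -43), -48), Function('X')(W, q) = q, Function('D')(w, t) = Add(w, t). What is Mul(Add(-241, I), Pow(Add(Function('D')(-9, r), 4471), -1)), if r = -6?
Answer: Rational(-83, 1114) ≈ -0.074506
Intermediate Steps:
Function('D')(w, t) = Add(t, w)
I = -91 (I = Add(-43, -48) = -91)
Mul(Add(-241, I), Pow(Add(Function('D')(-9, r), 4471), -1)) = Mul(Add(-241, -91), Pow(Add(Add(-6, -9), 4471), -1)) = Mul(-332, Pow(Add(-15, 4471), -1)) = Mul(-332, Pow(4456, -1)) = Mul(-332, Rational(1, 4456)) = Rational(-83, 1114)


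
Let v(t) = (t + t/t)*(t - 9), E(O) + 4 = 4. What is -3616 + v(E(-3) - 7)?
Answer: -3520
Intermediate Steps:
E(O) = 0 (E(O) = -4 + 4 = 0)
v(t) = (1 + t)*(-9 + t) (v(t) = (t + 1)*(-9 + t) = (1 + t)*(-9 + t))
-3616 + v(E(-3) - 7) = -3616 + (-9 + (0 - 7)² - 8*(0 - 7)) = -3616 + (-9 + (-7)² - 8*(-7)) = -3616 + (-9 + 49 + 56) = -3616 + 96 = -3520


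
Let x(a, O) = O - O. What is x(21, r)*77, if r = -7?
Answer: 0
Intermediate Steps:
x(a, O) = 0
x(21, r)*77 = 0*77 = 0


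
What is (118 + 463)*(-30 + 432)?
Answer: 233562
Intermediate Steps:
(118 + 463)*(-30 + 432) = 581*402 = 233562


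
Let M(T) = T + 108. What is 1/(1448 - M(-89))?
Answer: 1/1429 ≈ 0.00069979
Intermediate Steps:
M(T) = 108 + T
1/(1448 - M(-89)) = 1/(1448 - (108 - 89)) = 1/(1448 - 1*19) = 1/(1448 - 19) = 1/1429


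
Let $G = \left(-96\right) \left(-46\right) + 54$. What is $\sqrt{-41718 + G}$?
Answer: $8 i \sqrt{582} \approx 193.0 i$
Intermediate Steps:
$G = 4470$ ($G = 4416 + 54 = 4470$)
$\sqrt{-41718 + G} = \sqrt{-41718 + 4470} = \sqrt{-37248} = 8 i \sqrt{582}$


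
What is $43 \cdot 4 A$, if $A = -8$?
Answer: $-1376$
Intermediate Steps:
$43 \cdot 4 A = 43 \cdot 4 \left(-8\right) = 172 \left(-8\right) = -1376$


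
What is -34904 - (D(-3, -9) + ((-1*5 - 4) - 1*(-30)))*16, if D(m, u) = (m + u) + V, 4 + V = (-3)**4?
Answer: -36280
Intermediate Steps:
V = 77 (V = -4 + (-3)**4 = -4 + 81 = 77)
D(m, u) = 77 + m + u (D(m, u) = (m + u) + 77 = 77 + m + u)
-34904 - (D(-3, -9) + ((-1*5 - 4) - 1*(-30)))*16 = -34904 - ((77 - 3 - 9) + ((-1*5 - 4) - 1*(-30)))*16 = -34904 - (65 + ((-5 - 4) + 30))*16 = -34904 - (65 + (-9 + 30))*16 = -34904 - (65 + 21)*16 = -34904 - 86*16 = -34904 - 1*1376 = -34904 - 1376 = -36280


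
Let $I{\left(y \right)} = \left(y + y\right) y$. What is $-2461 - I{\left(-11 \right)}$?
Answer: $-2703$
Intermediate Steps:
$I{\left(y \right)} = 2 y^{2}$ ($I{\left(y \right)} = 2 y y = 2 y^{2}$)
$-2461 - I{\left(-11 \right)} = -2461 - 2 \left(-11\right)^{2} = -2461 - 2 \cdot 121 = -2461 - 242 = -2703$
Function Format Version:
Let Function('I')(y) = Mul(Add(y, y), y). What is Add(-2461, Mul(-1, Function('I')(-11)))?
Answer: -2703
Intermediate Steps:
Function('I')(y) = Mul(2, Pow(y, 2)) (Function('I')(y) = Mul(Mul(2, y), y) = Mul(2, Pow(y, 2)))
Add(-2461, Mul(-1, Function('I')(-11))) = Add(-2461, Mul(-1, Mul(2, Pow(-11, 2)))) = Add(-2461, Mul(-1, Mul(2, 121))) = Add(-2461, Mul(-1, 242)) = Add(-2461, -242) = -2703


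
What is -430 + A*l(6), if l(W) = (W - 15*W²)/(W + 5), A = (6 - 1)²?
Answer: -18080/11 ≈ -1643.6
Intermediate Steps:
A = 25 (A = 5² = 25)
l(W) = (W - 15*W²)/(5 + W)
-430 + A*l(6) = -430 + 25*(6*(1 - 15*6)/(5 + 6)) = -430 + 25*(6*(1 - 90)/11) = -430 + 25*(6*(1/11)*(-89)) = -430 + 25*(-534/11) = -430 - 13350/11 = -18080/11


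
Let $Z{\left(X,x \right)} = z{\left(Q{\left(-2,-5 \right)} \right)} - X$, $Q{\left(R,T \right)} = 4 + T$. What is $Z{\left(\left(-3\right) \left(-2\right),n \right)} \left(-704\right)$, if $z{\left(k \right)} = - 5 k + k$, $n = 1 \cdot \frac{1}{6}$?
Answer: $1408$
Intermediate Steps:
$n = \frac{1}{6}$ ($n = 1 \cdot \frac{1}{6} = \frac{1}{6} \approx 0.16667$)
$z{\left(k \right)} = - 4 k$
$Z{\left(X,x \right)} = 4 - X$ ($Z{\left(X,x \right)} = - 4 \left(4 - 5\right) - X = \left(-4\right) \left(-1\right) - X = 4 - X$)
$Z{\left(\left(-3\right) \left(-2\right),n \right)} \left(-704\right) = \left(4 - \left(-3\right) \left(-2\right)\right) \left(-704\right) = \left(4 - 6\right) \left(-704\right) = \left(-2\right) \left(-704\right) = 1408$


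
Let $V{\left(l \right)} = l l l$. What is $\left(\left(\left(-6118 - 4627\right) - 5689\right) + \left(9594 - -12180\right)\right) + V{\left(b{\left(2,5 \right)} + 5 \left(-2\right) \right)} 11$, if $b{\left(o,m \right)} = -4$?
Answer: $-24844$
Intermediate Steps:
$V{\left(l \right)} = l^{3}$ ($V{\left(l \right)} = l^{2} l = l^{3}$)
$\left(\left(\left(-6118 - 4627\right) - 5689\right) + \left(9594 - -12180\right)\right) + V{\left(b{\left(2,5 \right)} + 5 \left(-2\right) \right)} 11 = \left(\left(\left(-6118 - 4627\right) - 5689\right) + \left(9594 - -12180\right)\right) + \left(-4 + 5 \left(-2\right)\right)^{3} \cdot 11 = \left(\left(-10745 - 5689\right) + \left(9594 + 12180\right)\right) + \left(-4 - 10\right)^{3} \cdot 11 = \left(-16434 + 21774\right) + \left(-14\right)^{3} \cdot 11 = 5340 - 30184 = -24844$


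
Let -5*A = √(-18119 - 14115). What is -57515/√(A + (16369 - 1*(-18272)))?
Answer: -57515*√5/√(173205 - I*√32234) ≈ -309.02 - 0.16016*I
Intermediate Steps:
A = -I*√32234/5 (A = -√(-18119 - 14115)/5 = -I*√32234/5 ≈ -35.908*I)
-57515/√(A + (16369 - 1*(-18272))) = -57515/√(-I*√32234/5 + (16369 - 1*(-18272))) = -57515/√(-I*√32234/5 + (16369 + 18272)) = -57515/√(-I*√32234/5 + 34641) = -57515/√(34641 - I*√32234/5)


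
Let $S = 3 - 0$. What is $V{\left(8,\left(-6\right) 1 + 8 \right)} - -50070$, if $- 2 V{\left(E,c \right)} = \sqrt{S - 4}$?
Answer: $50070 - \frac{i}{2} \approx 50070.0 - 0.5 i$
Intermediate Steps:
$S = 3$ ($S = 3 + 0 = 3$)
$V{\left(E,c \right)} = - \frac{i}{2}$ ($V{\left(E,c \right)} = - \frac{\sqrt{3 - 4}}{2} = - \frac{\sqrt{-1}}{2} = - \frac{i}{2}$)
$V{\left(8,\left(-6\right) 1 + 8 \right)} - -50070 = - \frac{i}{2} - -50070 = - \frac{i}{2} + 50070 = 50070 - \frac{i}{2}$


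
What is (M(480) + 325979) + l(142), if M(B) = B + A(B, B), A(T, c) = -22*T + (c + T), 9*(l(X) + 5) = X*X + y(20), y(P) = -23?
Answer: 2871827/9 ≈ 3.1909e+5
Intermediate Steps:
l(X) = -68/9 + X**2/9 (l(X) = -5 + (X*X - 23)/9 = -5 + (X**2 - 23)/9 = -5 + (-23 + X**2)/9 = -5 + (-23/9 + X**2/9) = -68/9 + X**2/9)
A(T, c) = c - 21*T (A(T, c) = -22*T + (T + c) = c - 21*T)
M(B) = -19*B (M(B) = B + (B - 21*B) = B - 20*B = -19*B)
(M(480) + 325979) + l(142) = (-19*480 + 325979) + (-68/9 + (1/9)*142**2) = (-9120 + 325979) + (-68/9 + (1/9)*20164) = 316859 + (-68/9 + 20164/9) = 316859 + 20096/9 = 2871827/9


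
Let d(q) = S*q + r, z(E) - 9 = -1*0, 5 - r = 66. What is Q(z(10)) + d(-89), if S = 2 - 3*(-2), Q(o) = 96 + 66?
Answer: -611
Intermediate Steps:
r = -61 (r = 5 - 1*66 = 5 - 66 = -61)
z(E) = 9 (z(E) = 9 - 1*0 = 9 + 0 = 9)
Q(o) = 162
S = 8 (S = 2 + 6 = 8)
d(q) = -61 + 8*q (d(q) = 8*q - 61 = -61 + 8*q)
Q(z(10)) + d(-89) = 162 + (-61 + 8*(-89)) = 162 + (-61 - 712) = 162 - 773 = -611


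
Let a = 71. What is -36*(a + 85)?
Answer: -5616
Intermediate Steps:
-36*(a + 85) = -36*(71 + 85) = -36*156 = -5616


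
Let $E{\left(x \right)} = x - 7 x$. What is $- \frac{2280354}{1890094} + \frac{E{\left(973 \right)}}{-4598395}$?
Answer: $- \frac{5237467031529}{4345699399565} \approx -1.2052$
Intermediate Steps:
$E{\left(x \right)} = - 6 x$
$- \frac{2280354}{1890094} + \frac{E{\left(973 \right)}}{-4598395} = - \frac{2280354}{1890094} + \frac{\left(-6\right) 973}{-4598395} = \left(-2280354\right) \frac{1}{1890094} - - \frac{5838}{4598395} = - \frac{1140177}{945047} + \frac{5838}{4598395} = - \frac{5237467031529}{4345699399565}$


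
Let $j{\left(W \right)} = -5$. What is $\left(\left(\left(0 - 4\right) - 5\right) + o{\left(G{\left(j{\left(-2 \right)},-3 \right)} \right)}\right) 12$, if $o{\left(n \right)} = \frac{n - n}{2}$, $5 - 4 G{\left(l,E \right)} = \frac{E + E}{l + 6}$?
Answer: $-108$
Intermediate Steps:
$G{\left(l,E \right)} = \frac{5}{4} - \frac{E}{2 \left(6 + l\right)}$ ($G{\left(l,E \right)} = \frac{5}{4} - \frac{\left(E + E\right) \frac{1}{l + 6}}{4} = \frac{5}{4} - \frac{2 E \frac{1}{6 + l}}{4} = \frac{5}{4} - \frac{E}{2 \left(6 + l\right)}$)
$o{\left(n \right)} = 0$ ($o{\left(n \right)} = 0 \cdot \frac{1}{2} = 0$)
$\left(\left(\left(0 - 4\right) - 5\right) + o{\left(G{\left(j{\left(-2 \right)},-3 \right)} \right)}\right) 12 = \left(\left(\left(0 - 4\right) - 5\right) + 0\right) 12 = \left(\left(-4 - 5\right) + 0\right) 12 = \left(-9 + 0\right) 12 = \left(-9\right) 12 = -108$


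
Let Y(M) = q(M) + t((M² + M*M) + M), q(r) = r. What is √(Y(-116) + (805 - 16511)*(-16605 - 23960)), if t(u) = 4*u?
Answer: √637220958 ≈ 25243.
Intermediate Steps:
Y(M) = 5*M + 8*M² (Y(M) = M + 4*((M² + M*M) + M) = M + 4*((M² + M²) + M) = M + 4*(2*M² + M) = M + 4*(M + 2*M²) = M + (4*M + 8*M²) = 5*M + 8*M²)
√(Y(-116) + (805 - 16511)*(-16605 - 23960)) = √(-116*(5 + 8*(-116)) + (805 - 16511)*(-16605 - 23960)) = √(-116*(5 - 928) - 15706*(-40565)) = √(-116*(-923) + 637113890) = √(107068 + 637113890) = √637220958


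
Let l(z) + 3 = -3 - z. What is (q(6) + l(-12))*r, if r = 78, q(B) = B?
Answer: 936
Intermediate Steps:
l(z) = -6 - z (l(z) = -3 + (-3 - z) = -6 - z)
(q(6) + l(-12))*r = (6 + (-6 - 1*(-12)))*78 = (6 + (-6 + 12))*78 = (6 + 6)*78 = 12*78 = 936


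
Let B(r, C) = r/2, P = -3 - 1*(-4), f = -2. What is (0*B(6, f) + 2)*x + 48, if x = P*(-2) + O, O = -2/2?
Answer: 42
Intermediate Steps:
O = -1 (O = -2*½ = -1)
P = 1 (P = -3 + 4 = 1)
B(r, C) = r/2 (B(r, C) = r*(½) = r/2)
x = -3 (x = 1*(-2) - 1 = -2 - 1 = -3)
(0*B(6, f) + 2)*x + 48 = (0*((½)*6) + 2)*(-3) + 48 = (0*3 + 2)*(-3) + 48 = (0 + 2)*(-3) + 48 = 2*(-3) + 48 = -6 + 48 = 42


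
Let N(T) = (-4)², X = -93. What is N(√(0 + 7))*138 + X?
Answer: 2115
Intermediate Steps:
N(T) = 16
N(√(0 + 7))*138 + X = 16*138 - 93 = 2208 - 93 = 2115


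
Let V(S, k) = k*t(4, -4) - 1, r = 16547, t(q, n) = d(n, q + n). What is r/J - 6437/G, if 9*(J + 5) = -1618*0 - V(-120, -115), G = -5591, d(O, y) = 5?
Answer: 92894060/329869 ≈ 281.61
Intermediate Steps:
t(q, n) = 5
V(S, k) = -1 + 5*k (V(S, k) = k*5 - 1 = 5*k - 1 = -1 + 5*k)
J = 59 (J = -5 + (-1618*0 - (-1 + 5*(-115)))/9 = -5 + (0 - (-1 - 575))/9 = -5 + (0 - 1*(-576))/9 = -5 + (0 + 576)/9 = -5 + (1/9)*576 = -5 + 64 = 59)
r/J - 6437/G = 16547/59 - 6437/(-5591) = 16547*(1/59) - 6437*(-1/5591) = 16547/59 + 6437/5591 = 92894060/329869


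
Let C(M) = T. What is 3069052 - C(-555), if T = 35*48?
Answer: 3067372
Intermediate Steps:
T = 1680
C(M) = 1680
3069052 - C(-555) = 3069052 - 1*1680 = 3069052 - 1680 = 3067372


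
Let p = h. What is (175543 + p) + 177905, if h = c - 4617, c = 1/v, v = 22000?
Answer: 7674282001/22000 ≈ 3.4883e+5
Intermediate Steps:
c = 1/22000 ≈ 4.5455e-5
h = -101573999/22000 (h = 1/22000 - 4617 = -101573999/22000 ≈ -4617.0)
p = -101573999/22000 ≈ -4617.0
(175543 + p) + 177905 = (175543 - 101573999/22000) + 177905 = 3760372001/22000 + 177905 = 7674282001/22000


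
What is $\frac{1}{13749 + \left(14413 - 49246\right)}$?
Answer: $- \frac{1}{21084} \approx -4.7429 \cdot 10^{-5}$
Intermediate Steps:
$\frac{1}{13749 + \left(14413 - 49246\right)} = \frac{1}{13749 - 34833} = \frac{1}{-21084} = - \frac{1}{21084}$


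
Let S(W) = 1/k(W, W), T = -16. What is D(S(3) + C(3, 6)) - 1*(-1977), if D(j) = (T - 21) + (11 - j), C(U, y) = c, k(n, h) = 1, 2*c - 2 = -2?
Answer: 1950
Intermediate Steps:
c = 0 (c = 1 + (½)*(-2) = 1 - 1 = 0)
S(W) = 1 (S(W) = 1/1 = 1*1 = 1)
C(U, y) = 0
D(j) = -26 - j (D(j) = (-16 - 21) + (11 - j) = -37 + (11 - j) = -26 - j)
D(S(3) + C(3, 6)) - 1*(-1977) = (-26 - (1 + 0)) - 1*(-1977) = (-26 - 1*1) + 1977 = (-26 - 1) + 1977 = -27 + 1977 = 1950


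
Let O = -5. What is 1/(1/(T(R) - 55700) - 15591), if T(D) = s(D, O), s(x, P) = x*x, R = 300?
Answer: -34300/534771299 ≈ -6.4140e-5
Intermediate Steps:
s(x, P) = x**2
T(D) = D**2
1/(1/(T(R) - 55700) - 15591) = 1/(1/(300**2 - 55700) - 15591) = 1/(1/(90000 - 55700) - 15591) = 1/(1/34300 - 15591) = 1/(-534771299/34300) = -34300/534771299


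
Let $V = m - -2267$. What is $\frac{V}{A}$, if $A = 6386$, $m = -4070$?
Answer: $- \frac{1803}{6386} \approx -0.28234$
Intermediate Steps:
$V = -1803$ ($V = -4070 - -2267 = -4070 + 2267 = -1803$)
$\frac{V}{A} = - \frac{1803}{6386}$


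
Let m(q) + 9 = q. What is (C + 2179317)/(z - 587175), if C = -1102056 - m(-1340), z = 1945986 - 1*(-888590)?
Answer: 82970/172877 ≈ 0.47994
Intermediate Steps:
m(q) = -9 + q
z = 2834576 (z = 1945986 + 888590 = 2834576)
C = -1100707 (C = -1102056 - (-9 - 1340) = -1102056 - 1*(-1349) = -1102056 + 1349 = -1100707)
(C + 2179317)/(z - 587175) = (-1100707 + 2179317)/(2834576 - 587175) = 1078610/2247401 = 1078610*(1/2247401) = 82970/172877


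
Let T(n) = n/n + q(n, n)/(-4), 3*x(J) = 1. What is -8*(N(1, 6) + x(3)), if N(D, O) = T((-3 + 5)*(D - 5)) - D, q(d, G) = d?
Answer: -56/3 ≈ -18.667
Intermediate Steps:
x(J) = 1/3 (x(J) = (1/3)*1 = 1/3)
T(n) = 1 - n/4 (T(n) = n/n + n/(-4) = 1 + n*(-1/4) = 1 - n/4)
N(D, O) = 7/2 - 3*D/2 (N(D, O) = (1 - (-3 + 5)*(D - 5)/4) - D = (1 - (-5 + D)/2) - D = (1 - (-10 + 2*D)/4) - D = (1 + (5/2 - D/2)) - D = (7/2 - D/2) - D = 7/2 - 3*D/2)
-8*(N(1, 6) + x(3)) = -8*((7/2 - 3/2*1) + 1/3) = -8*((7/2 - 3/2) + 1/3) = -8*(2 + 1/3) = -8*7/3 = -56/3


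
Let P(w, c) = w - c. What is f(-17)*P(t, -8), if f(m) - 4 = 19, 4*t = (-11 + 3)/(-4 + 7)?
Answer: 506/3 ≈ 168.67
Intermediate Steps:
t = -⅔ (t = ((-11 + 3)/(-4 + 7))/4 = (-8/3)/4 = (-8*⅓)/4 = (¼)*(-8/3) = -⅔ ≈ -0.66667)
f(m) = 23 (f(m) = 4 + 19 = 23)
f(-17)*P(t, -8) = 23*(-⅔ - 1*(-8)) = 23*(-⅔ + 8) = 23*(22/3) = 506/3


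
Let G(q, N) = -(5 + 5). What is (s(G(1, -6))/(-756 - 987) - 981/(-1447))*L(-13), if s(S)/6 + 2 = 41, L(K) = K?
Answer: -5942235/840707 ≈ -7.0681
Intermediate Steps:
G(q, N) = -10 (G(q, N) = -1*10 = -10)
s(S) = 234 (s(S) = -12 + 6*41 = -12 + 246 = 234)
(s(G(1, -6))/(-756 - 987) - 981/(-1447))*L(-13) = (234/(-756 - 987) - 981/(-1447))*(-13) = (234/(-1743) - 981*(-1/1447))*(-13) = (234*(-1/1743) + 981/1447)*(-13) = (-78/581 + 981/1447)*(-13) = (457095/840707)*(-13) = -5942235/840707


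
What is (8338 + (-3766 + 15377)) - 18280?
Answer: 1669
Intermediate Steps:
(8338 + (-3766 + 15377)) - 18280 = (8338 + 11611) - 18280 = 19949 - 18280 = 1669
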